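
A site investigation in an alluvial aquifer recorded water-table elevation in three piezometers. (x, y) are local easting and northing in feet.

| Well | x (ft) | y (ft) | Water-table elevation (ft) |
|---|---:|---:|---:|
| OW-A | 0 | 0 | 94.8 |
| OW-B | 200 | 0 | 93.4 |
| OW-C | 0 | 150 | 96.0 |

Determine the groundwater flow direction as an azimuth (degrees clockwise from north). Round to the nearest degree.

139°

∂h/∂x = (93.4 − 94.8) / (200 − 0) = -0.007000
∂h/∂y = (96.0 − 94.8) / (150 − 0) = +0.008000
Flow direction (−∇h) has components (+0.007000 E, -0.008000 N).
Azimuth = atan2(E, N) = atan2(+0.007000, -0.008000) = 138.8° ≈ 139°.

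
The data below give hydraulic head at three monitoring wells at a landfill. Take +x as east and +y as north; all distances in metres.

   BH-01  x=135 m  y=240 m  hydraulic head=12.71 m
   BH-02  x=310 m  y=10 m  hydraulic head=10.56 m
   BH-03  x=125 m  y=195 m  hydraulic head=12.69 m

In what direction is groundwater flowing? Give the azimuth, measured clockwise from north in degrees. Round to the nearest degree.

Taking BH-01 as reference: BH-02−BH-01 = (175, -230, -2.15); BH-03−BH-01 = (-10, -45, -0.02).
Solve a·Δx + b·Δy = Δh: det = 175·(-45) − (-10)·(-230) = -10175.
∂h/∂x = [(-2.15)·(-45) − (-0.02)·(-230)] / -10175 = -0.009057
∂h/∂y = [175·(-0.02) − (-10)·(-2.15)] / -10175 = +0.002457
Flow direction (−∇h) has components (+0.009057 E, -0.002457 N).
Azimuth = atan2(E, N) = atan2(+0.009057, -0.002457) = 105.2° ≈ 105°.

105°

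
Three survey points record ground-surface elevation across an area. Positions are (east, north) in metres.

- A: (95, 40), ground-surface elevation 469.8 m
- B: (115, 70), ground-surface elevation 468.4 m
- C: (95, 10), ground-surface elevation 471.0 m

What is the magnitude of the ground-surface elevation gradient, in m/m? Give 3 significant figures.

0.0412 m/m

Taking A as reference: B−A = (20, 30, -1.4); C−A = (0, -30, +1.2).
Determinant of the coordinate differences = 20·(-30) − 0·30 = -600.
∂z/∂x = [(-1.4)·(-30) − (+1.2)·30] / -600 = -0.01000
∂z/∂y = [20·(+1.2) − 0·(-1.4)] / -600 = -0.04000
|∇f| = √(-0.01000² + -0.04000²) = 0.04123 m/m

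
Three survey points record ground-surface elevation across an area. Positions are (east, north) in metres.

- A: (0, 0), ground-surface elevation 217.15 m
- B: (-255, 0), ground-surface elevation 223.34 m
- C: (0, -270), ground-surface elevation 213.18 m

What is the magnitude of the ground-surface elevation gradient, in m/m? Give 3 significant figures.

∂z/∂x = (223.34 − 217.15) / (-255 − 0) = -0.02427
∂z/∂y = (213.18 − 217.15) / (-270 − 0) = +0.01470
|∇f| = √(-0.02427² + 0.01470²) = 0.02837 m/m

0.0284 m/m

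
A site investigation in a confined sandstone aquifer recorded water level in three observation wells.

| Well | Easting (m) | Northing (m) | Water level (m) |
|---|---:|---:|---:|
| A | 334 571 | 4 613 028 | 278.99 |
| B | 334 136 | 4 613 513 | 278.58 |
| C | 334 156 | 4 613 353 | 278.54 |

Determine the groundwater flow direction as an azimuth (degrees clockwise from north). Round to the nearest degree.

Differences from A: to B (Δx, Δy, Δh) = (-435, 485, -0.41); to C = (-415, 325, -0.45).
Solve a·Δx + b·Δy = Δh: det = (-435)·325 − (-415)·485 = 59900.
∂h/∂x = [(-0.41)·325 − (-0.45)·485] / 59900 = +0.001419
∂h/∂y = [(-435)·(-0.45) − (-415)·(-0.41)] / 59900 = +0.0004274
Flow direction (−∇h) has components (-0.001419 E, -0.0004274 N).
Azimuth = atan2(E, N) = atan2(-0.001419, -0.0004274) = 253.2° ≈ 253°.

253°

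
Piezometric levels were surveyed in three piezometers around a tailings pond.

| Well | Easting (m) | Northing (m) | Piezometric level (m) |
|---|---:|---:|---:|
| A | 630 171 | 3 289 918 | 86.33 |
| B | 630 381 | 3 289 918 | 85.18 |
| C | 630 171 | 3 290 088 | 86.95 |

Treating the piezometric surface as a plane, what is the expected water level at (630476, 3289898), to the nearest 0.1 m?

∂h/∂x = (85.18 − 86.33) / (630381 − 630171) = -0.005476
∂h/∂y = (86.95 − 86.33) / (3290088 − 3289918) = +0.003647
h(630476, 3289898) = 86.33 + (-0.005476)·(305) + (+0.003647)·(-20) = 86.33 -1.670 -0.073 = 84.587 m.

84.6 m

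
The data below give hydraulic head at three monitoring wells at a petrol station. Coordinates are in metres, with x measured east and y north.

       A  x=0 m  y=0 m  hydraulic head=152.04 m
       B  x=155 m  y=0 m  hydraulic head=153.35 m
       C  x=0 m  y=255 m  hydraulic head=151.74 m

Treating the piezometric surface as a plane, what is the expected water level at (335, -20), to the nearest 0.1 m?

154.9 m

∂h/∂x = (153.35 − 152.04) / (155 − 0) = +0.008452
∂h/∂y = (151.74 − 152.04) / (255 − 0) = -0.001176
h(335, -20) = 152.04 + (+0.008452)·(335) + (-0.001176)·(-20) = 152.04 +2.831 +0.024 = 154.895 m.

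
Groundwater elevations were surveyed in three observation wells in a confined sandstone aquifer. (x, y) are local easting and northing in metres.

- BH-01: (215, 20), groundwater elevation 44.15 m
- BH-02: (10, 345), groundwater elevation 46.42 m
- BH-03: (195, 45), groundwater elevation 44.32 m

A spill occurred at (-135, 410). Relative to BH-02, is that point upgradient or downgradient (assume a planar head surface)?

upgradient

Differences from BH-01: to BH-02 (Δx, Δy, Δh) = (-205, 325, +2.27); to BH-03 = (-20, 25, +0.17).
Solve a·Δx + b·Δy = Δh: det = (-205)·25 − (-20)·325 = 1375.
∂h/∂x = [(+2.27)·25 − (+0.17)·325] / 1375 = +0.001091
∂h/∂y = [(-205)·(+0.17) − (-20)·(+2.27)] / 1375 = +0.007673
Head at (-135, 410) = 44.15 + (+0.001091)·(-350) + (+0.007673)·(390) = 46.76 m.
That is higher than the 46.42 m at BH-02, so the point is upgradient.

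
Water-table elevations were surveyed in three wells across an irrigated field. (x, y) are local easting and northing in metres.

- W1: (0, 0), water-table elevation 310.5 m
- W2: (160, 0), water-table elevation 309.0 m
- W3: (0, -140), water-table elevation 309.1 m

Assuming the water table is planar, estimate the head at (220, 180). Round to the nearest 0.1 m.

∂h/∂x = (309.0 − 310.5) / (160 − 0) = -0.009375
∂h/∂y = (309.1 − 310.5) / (-140 − 0) = +0.010000
h(220, 180) = 310.5 + (-0.009375)·(220) + (+0.010000)·(180) = 310.5 -2.062 +1.800 = 310.237 m.

310.2 m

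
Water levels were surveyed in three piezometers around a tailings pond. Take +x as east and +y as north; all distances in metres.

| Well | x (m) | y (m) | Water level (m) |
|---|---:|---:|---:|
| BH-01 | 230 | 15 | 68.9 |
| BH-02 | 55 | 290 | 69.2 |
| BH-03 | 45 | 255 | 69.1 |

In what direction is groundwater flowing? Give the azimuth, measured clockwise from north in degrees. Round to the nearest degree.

Three-point gradient (reference BH-01): Δ to BH-02 = (-175, 275, +0.3), Δ to BH-03 = (-185, 240, +0.2).
∂h/∂x = +0.001915, ∂h/∂y = +0.002310 (det = 8875).
Flow direction (−∇h) has components (-0.001915 E, -0.002310 N).
Azimuth = atan2(E, N) = atan2(-0.001915, -0.002310) = 219.7° ≈ 220°.

220°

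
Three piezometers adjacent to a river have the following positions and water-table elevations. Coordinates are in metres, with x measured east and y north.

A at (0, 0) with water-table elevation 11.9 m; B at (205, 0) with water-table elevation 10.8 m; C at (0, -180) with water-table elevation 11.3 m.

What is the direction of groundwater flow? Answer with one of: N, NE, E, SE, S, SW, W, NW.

SE

∂h/∂x = (10.8 − 11.9) / (205 − 0) = -0.005366
∂h/∂y = (11.3 − 11.9) / (-180 − 0) = +0.003333
Flow = −∇h = (+0.005366 east, -0.003333 north), which points southeast.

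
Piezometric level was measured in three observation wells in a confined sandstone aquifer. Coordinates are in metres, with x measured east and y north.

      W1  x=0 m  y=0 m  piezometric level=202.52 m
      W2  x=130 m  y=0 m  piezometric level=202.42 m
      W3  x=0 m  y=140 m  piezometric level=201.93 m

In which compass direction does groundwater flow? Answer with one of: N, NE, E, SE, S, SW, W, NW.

N

∂h/∂x = (202.42 − 202.52) / (130 − 0) = -0.0007692
∂h/∂y = (201.93 − 202.52) / (140 − 0) = -0.004214
Flow = −∇h = (+0.0007692 east, +0.004214 north), which points north.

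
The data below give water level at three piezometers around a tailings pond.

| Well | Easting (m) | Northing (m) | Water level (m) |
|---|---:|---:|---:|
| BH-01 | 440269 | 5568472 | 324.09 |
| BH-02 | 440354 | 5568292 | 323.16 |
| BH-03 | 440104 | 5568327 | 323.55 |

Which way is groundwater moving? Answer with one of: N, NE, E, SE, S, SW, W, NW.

S

Taking BH-01 as reference: BH-02−BH-01 = (85, -180, -0.93); BH-03−BH-01 = (-165, -145, -0.54).
Determinant of the coordinate differences = 85·(-145) − (-165)·(-180) = -42025.
∂h/∂x = [(-0.93)·(-145) − (-0.54)·(-180)] / -42025 = -0.0008959
∂h/∂y = [85·(-0.54) − (-165)·(-0.93)] / -42025 = +0.004744
Flow = −∇h = (+0.0008959 east, -0.004744 north), which points south.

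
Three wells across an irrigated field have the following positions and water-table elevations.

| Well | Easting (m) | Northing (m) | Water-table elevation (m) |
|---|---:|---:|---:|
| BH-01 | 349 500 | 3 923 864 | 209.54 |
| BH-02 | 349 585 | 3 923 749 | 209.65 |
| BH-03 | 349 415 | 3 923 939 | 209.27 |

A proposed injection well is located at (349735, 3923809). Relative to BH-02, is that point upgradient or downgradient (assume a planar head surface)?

upgradient

With h = a·x + b·y + c and BH-01 as origin, the differences give:
  85·a + (-115)·b = +0.11
  (-85)·a + 75·b = -0.27
Eliminate b (×75 and ×(-115), subtract): -3400·a = -22.800 → a = ∂h/∂x = +0.006706
Back-substitute: b = ∂h/∂y = +0.004000.
Head at (349735, 3923809) = 209.54 + (+0.006706)·(235) + (+0.004000)·(-55) = 210.90 m.
That is higher than the 209.65 m at BH-02, so the point is upgradient.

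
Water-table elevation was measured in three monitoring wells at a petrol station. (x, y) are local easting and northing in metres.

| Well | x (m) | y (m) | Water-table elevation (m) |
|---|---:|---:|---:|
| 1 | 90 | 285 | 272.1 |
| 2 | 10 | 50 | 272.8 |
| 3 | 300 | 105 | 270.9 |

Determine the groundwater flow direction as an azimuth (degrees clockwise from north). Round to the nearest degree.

With h = a·x + b·y + c and 1 as origin, the differences give:
  (-80)·a + (-235)·b = +0.7
  210·a + (-180)·b = -1.2
Eliminate b (×(-180) and ×(-235), subtract): 63750·a = -408.00 → a = ∂h/∂x = -0.006400
Back-substitute: b = ∂h/∂y = -0.0008000.
Flow direction (−∇h) has components (+0.006400 E, +0.0008000 N).
Azimuth = atan2(E, N) = atan2(+0.006400, +0.0008000) = 82.9° ≈ 083°.

083°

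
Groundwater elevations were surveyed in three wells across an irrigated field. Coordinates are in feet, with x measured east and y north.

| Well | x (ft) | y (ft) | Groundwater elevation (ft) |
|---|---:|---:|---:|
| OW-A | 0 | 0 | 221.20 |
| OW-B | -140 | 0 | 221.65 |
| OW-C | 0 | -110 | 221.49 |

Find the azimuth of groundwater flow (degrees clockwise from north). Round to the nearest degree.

051°

∂h/∂x = (221.65 − 221.20) / (-140 − 0) = -0.003214
∂h/∂y = (221.49 − 221.20) / (-110 − 0) = -0.002636
Flow direction (−∇h) has components (+0.003214 E, +0.002636 N).
Azimuth = atan2(E, N) = atan2(+0.003214, +0.002636) = 50.6° ≈ 051°.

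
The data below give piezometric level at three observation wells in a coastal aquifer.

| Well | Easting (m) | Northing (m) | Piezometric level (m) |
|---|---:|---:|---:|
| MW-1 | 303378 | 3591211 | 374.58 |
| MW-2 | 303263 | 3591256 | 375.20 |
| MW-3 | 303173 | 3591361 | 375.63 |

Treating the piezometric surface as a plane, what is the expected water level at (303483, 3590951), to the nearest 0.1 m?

Three-point gradient (reference MW-1): Δ to MW-2 = (-115, 45, +0.62), Δ to MW-3 = (-205, 150, +1.05).
∂h/∂x = -0.005701, ∂h/∂y = -0.0007913 (det = -8025).
h(303483, 3590951) = 374.58 + (-0.005701)·(105) + (-0.0007913)·(-260) = 374.58 -0.599 +0.206 = 374.187 m.

374.2 m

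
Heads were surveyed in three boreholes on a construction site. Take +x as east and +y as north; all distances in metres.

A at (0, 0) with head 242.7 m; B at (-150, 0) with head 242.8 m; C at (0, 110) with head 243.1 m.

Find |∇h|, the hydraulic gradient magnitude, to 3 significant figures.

0.00370

∂h/∂x = (242.8 − 242.7) / (-150 − 0) = -0.0006667
∂h/∂y = (243.1 − 242.7) / (110 − 0) = +0.003636
|∇h| = √(-0.0006667² + 0.003636²) = 0.003697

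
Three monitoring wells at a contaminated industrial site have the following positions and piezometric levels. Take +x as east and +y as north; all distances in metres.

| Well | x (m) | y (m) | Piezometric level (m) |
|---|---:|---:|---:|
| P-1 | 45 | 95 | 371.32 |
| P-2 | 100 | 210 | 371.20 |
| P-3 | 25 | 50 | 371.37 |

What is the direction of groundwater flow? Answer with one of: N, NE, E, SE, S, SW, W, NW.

Three-point gradient (reference P-1): Δ to P-2 = (55, 115, -0.12), Δ to P-3 = (-20, -45, +0.05).
∂h/∂x = +0.002000, ∂h/∂y = -0.002000 (det = -175).
Flow = −∇h = (-0.002000 east, +0.002000 north), which points northwest.

NW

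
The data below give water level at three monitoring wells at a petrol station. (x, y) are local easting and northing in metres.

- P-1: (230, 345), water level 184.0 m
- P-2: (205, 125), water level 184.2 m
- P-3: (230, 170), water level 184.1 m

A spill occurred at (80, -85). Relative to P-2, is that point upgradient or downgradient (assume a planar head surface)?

Taking P-1 as reference: P-2−P-1 = (-25, -220, +0.2); P-3−P-1 = (0, -175, +0.1).
Solve a·Δx + b·Δy = Δh: det = (-25)·(-175) − 0·(-220) = 4375.
∂h/∂x = [(+0.2)·(-175) − (+0.1)·(-220)] / 4375 = -0.002971
∂h/∂y = [(-25)·(+0.1) − 0·(+0.2)] / 4375 = -0.0005714
Head at (80, -85) = 184.0 + (-0.002971)·(-150) + (-0.0005714)·(-430) = 184.69 m.
That is higher than the 184.2 m at P-2, so the point is upgradient.

upgradient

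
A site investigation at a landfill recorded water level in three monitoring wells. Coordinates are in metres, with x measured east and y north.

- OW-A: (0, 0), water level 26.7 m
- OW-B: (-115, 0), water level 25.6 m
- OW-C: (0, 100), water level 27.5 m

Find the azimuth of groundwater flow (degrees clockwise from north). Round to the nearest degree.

230°

∂h/∂x = (25.6 − 26.7) / (-115 − 0) = +0.009565
∂h/∂y = (27.5 − 26.7) / (100 − 0) = +0.008000
Flow direction (−∇h) has components (-0.009565 E, -0.008000 N).
Azimuth = atan2(E, N) = atan2(-0.009565, -0.008000) = 230.1° ≈ 230°.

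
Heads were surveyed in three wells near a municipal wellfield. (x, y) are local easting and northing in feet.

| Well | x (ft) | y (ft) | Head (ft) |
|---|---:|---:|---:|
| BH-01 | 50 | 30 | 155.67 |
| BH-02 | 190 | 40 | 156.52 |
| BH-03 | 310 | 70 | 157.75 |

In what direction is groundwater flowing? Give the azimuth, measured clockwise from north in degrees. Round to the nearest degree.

191°

Taking BH-01 as reference: BH-02−BH-01 = (140, 10, +0.85); BH-03−BH-01 = (260, 40, +2.08).
Solve a·Δx + b·Δy = Δh: det = 140·40 − 260·10 = 3000.
∂h/∂x = [(+0.85)·40 − (+2.08)·10] / 3000 = +0.004400
∂h/∂y = [140·(+2.08) − 260·(+0.85)] / 3000 = +0.02340
Flow direction (−∇h) has components (-0.004400 E, -0.02340 N).
Azimuth = atan2(E, N) = atan2(-0.004400, -0.02340) = 190.6° ≈ 191°.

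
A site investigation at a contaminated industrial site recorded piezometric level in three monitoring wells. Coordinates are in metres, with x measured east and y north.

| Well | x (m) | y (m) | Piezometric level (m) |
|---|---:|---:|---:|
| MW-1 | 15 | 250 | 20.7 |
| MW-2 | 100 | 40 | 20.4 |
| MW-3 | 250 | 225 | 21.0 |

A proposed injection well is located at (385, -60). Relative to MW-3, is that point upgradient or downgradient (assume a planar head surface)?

downgradient

Differences from MW-1: to MW-2 (Δx, Δy, Δh) = (85, -210, -0.3); to MW-3 = (235, -25, +0.3).
Solve a·Δx + b·Δy = Δh: det = 85·(-25) − 235·(-210) = 47225.
∂h/∂x = [(-0.3)·(-25) − (+0.3)·(-210)] / 47225 = +0.001493
∂h/∂y = [85·(+0.3) − 235·(-0.3)] / 47225 = +0.002033
Head at (385, -60) = 20.7 + (+0.001493)·(370) + (+0.002033)·(-310) = 20.62 m.
That is lower than the 21.0 m at MW-3, so the point is downgradient.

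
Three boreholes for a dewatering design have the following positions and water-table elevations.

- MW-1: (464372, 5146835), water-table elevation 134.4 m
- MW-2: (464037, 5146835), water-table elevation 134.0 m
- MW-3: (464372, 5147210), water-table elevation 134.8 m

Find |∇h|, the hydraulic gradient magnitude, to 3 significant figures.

0.00160

∂h/∂x = (134.0 − 134.4) / (464037 − 464372) = +0.001194
∂h/∂y = (134.8 − 134.4) / (5147210 − 5146835) = +0.001067
|∇h| = √(0.001194² + 0.001067²) = 0.001601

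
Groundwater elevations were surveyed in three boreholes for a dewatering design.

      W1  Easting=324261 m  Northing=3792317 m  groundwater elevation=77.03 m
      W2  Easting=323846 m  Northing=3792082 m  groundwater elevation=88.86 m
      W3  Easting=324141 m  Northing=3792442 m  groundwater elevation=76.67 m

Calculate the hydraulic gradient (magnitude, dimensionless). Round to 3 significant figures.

0.0262

Taking W1 as reference: W2−W1 = (-415, -235, +11.83); W3−W1 = (-120, 125, -0.36).
Determinant of the coordinate differences = (-415)·125 − (-120)·(-235) = -80075.
∂h/∂x = [(+11.83)·125 − (-0.36)·(-235)] / -80075 = -0.01741
∂h/∂y = [(-415)·(-0.36) − (-120)·(+11.83)] / -80075 = -0.01959
|∇h| = √(-0.01741² + -0.01959²) = 0.02621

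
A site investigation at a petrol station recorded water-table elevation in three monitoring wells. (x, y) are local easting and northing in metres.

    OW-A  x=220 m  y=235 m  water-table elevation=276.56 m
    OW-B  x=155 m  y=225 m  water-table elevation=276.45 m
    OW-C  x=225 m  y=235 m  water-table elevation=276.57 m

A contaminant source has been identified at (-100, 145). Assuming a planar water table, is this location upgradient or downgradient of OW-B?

Three-point gradient (reference OW-A): Δ to OW-B = (-65, -10, -0.11), Δ to OW-C = (5, 0, +0.01).
∂h/∂x = +0.002000, ∂h/∂y = -0.002000 (det = 50).
Head at (-100, 145) = 276.56 + (+0.002000)·(-320) + (-0.002000)·(-90) = 276.10 m.
That is lower than the 276.45 m at OW-B, so the point is downgradient.

downgradient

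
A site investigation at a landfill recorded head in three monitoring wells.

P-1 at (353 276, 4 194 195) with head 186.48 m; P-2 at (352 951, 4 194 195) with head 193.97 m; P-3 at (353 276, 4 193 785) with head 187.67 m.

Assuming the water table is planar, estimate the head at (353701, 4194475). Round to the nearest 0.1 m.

175.9 m

∂h/∂x = (193.97 − 186.48) / (352951 − 353276) = -0.02305
∂h/∂y = (187.67 − 186.48) / (4193785 − 4194195) = -0.002902
h(353701, 4194475) = 186.48 + (-0.02305)·(425) + (-0.002902)·(280) = 186.48 -9.795 -0.813 = 175.873 m.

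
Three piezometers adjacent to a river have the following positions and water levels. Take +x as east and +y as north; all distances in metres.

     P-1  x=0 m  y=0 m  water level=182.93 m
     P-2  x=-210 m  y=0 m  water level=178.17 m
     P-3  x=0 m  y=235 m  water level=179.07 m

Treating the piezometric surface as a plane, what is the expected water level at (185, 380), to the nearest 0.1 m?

∂h/∂x = (178.17 − 182.93) / (-210 − 0) = +0.02267
∂h/∂y = (179.07 − 182.93) / (235 − 0) = -0.01643
h(185, 380) = 182.93 + (+0.02267)·(185) + (-0.01643)·(380) = 182.93 +4.193 -6.242 = 180.882 m.

180.9 m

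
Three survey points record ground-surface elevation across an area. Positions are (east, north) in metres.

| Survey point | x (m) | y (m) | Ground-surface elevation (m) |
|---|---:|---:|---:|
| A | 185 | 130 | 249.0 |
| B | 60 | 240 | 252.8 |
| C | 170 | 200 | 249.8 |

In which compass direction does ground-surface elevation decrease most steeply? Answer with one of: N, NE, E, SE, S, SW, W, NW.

With z = a·x + b·y + c and A as origin, the differences give:
  (-125)·a + 110·b = +3.8
  (-15)·a + 70·b = +0.8
Eliminate b (×70 and ×110, subtract): -7100·a = 178.00 → a = ∂z/∂x = -0.02507
Back-substitute: b = ∂z/∂y = +0.006056.
Steepest decrease is along −∇f = (+0.02507 E, -0.006056 N) → east.

E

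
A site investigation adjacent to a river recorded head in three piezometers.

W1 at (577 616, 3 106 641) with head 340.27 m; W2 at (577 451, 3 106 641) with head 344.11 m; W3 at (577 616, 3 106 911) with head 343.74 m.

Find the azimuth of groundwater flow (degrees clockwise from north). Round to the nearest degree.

119°

∂h/∂x = (344.11 − 340.27) / (577451 − 577616) = -0.02327
∂h/∂y = (343.74 − 340.27) / (3106911 − 3106641) = +0.01285
Flow direction (−∇h) has components (+0.02327 E, -0.01285 N).
Azimuth = atan2(E, N) = atan2(+0.02327, -0.01285) = 118.9° ≈ 119°.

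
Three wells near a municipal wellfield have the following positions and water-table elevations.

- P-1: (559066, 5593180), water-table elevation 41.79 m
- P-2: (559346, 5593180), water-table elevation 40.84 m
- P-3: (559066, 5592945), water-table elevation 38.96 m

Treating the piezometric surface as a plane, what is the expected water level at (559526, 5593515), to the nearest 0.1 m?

∂h/∂x = (40.84 − 41.79) / (559346 − 559066) = -0.003393
∂h/∂y = (38.96 − 41.79) / (5592945 − 5593180) = +0.01204
h(559526, 5593515) = 41.79 + (-0.003393)·(460) + (+0.01204)·(335) = 41.79 -1.561 +4.034 = 44.264 m.

44.3 m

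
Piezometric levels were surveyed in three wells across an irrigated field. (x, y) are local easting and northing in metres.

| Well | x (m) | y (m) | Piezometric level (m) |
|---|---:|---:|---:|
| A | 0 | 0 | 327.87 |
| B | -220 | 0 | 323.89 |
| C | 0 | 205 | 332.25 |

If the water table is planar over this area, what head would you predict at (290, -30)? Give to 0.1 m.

332.5 m

∂h/∂x = (323.89 − 327.87) / (-220 − 0) = +0.01809
∂h/∂y = (332.25 − 327.87) / (205 − 0) = +0.02137
h(290, -30) = 327.87 + (+0.01809)·(290) + (+0.02137)·(-30) = 327.87 +5.246 -0.641 = 332.475 m.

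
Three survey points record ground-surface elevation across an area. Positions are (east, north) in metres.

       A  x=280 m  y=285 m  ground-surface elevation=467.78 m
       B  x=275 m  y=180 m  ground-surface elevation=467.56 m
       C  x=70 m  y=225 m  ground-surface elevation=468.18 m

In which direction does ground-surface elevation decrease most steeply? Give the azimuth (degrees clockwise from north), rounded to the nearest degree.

Taking A as reference: B−A = (-5, -105, -0.22); C−A = (-210, -60, +0.40).
Solve a·Δx + b·Δy = Δz: det = (-5)·(-60) − (-210)·(-105) = -21750.
∂z/∂x = [(-0.22)·(-60) − (+0.40)·(-105)] / -21750 = -0.002538
∂z/∂y = [(-5)·(+0.40) − (-210)·(-0.22)] / -21750 = +0.002216
Steepest decrease is along −∇f: components (+0.002538 E, -0.002216 N).
Azimuth = atan2(+0.002538, -0.002216) = 131.1° ≈ 131°.

131°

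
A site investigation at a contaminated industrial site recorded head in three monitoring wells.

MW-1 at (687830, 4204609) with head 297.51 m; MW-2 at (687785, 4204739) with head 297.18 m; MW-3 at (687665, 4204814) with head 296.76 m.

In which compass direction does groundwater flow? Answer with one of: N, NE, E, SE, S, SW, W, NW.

NW

Differences from MW-1: to MW-2 (Δx, Δy, Δh) = (-45, 130, -0.33); to MW-3 = (-165, 205, -0.75).
Solve a·Δx + b·Δy = Δh: det = (-45)·205 − (-165)·130 = 12225.
∂h/∂x = [(-0.33)·205 − (-0.75)·130] / 12225 = +0.002442
∂h/∂y = [(-45)·(-0.75) − (-165)·(-0.33)] / 12225 = -0.001693
Flow = −∇h = (-0.002442 east, +0.001693 north), which points northwest.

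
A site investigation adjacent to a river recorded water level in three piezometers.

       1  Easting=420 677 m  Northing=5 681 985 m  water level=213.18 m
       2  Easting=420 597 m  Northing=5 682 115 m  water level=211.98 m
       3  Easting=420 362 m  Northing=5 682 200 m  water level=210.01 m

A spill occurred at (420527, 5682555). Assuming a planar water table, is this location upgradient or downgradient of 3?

Three-point gradient (reference 1): Δ to 2 = (-80, 130, -1.20), Δ to 3 = (-315, 215, -3.17).
∂h/∂x = +0.006488, ∂h/∂y = -0.005238 (det = 23750).
Head at (420527, 5682555) = 213.18 + (+0.006488)·(-150) + (-0.005238)·(570) = 209.22 m.
That is lower than the 210.01 m at 3, so the point is downgradient.

downgradient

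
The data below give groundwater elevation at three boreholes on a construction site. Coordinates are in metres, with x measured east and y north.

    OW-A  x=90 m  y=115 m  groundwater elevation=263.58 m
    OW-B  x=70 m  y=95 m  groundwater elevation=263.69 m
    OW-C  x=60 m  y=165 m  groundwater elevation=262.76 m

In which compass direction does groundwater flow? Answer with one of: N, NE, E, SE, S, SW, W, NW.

NW

Differences from OW-A: to OW-B (Δx, Δy, Δh) = (-20, -20, +0.11); to OW-C = (-30, 50, -0.82).
Determinant of the coordinate differences = (-20)·50 − (-30)·(-20) = -1600.
∂h/∂x = [(+0.11)·50 − (-0.82)·(-20)] / -1600 = +0.006812
∂h/∂y = [(-20)·(-0.82) − (-30)·(+0.11)] / -1600 = -0.01231
Flow = −∇h = (-0.006812 east, +0.01231 north), which points northwest.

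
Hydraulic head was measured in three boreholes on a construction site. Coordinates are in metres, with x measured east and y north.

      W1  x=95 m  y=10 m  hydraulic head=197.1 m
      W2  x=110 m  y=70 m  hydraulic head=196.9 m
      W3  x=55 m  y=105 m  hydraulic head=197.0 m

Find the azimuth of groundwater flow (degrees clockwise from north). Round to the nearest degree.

054°

Differences from W1: to W2 (Δx, Δy, Δh) = (15, 60, -0.2); to W3 = (-40, 95, -0.1).
Determinant of the coordinate differences = 15·95 − (-40)·60 = 3825.
∂h/∂x = [(-0.2)·95 − (-0.1)·60] / 3825 = -0.003399
∂h/∂y = [15·(-0.1) − (-40)·(-0.2)] / 3825 = -0.002484
Flow direction (−∇h) has components (+0.003399 E, +0.002484 N).
Azimuth = atan2(E, N) = atan2(+0.003399, +0.002484) = 53.8° ≈ 054°.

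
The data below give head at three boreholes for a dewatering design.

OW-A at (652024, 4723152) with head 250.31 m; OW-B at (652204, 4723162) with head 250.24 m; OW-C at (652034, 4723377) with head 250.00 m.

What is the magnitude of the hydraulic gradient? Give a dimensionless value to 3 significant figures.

With h = a·x + b·y + c and OW-A as origin, the differences give:
  180·a + 10·b = -0.07
  10·a + 225·b = -0.31
Eliminate b (×225 and ×10, subtract): 40400·a = -12.650 → a = ∂h/∂x = -0.0003131
Back-substitute: b = ∂h/∂y = -0.001364.
|∇h| = √(-0.0003131² + -0.001364²) = 0.001399

0.00140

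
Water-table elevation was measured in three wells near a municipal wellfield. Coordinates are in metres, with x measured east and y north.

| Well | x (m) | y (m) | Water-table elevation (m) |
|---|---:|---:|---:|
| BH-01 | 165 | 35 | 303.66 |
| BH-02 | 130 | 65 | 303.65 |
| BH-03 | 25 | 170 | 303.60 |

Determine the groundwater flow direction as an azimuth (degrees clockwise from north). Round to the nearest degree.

033°

Differences from BH-01: to BH-02 (Δx, Δy, Δh) = (-35, 30, -0.01); to BH-03 = (-140, 135, -0.06).
Determinant of the coordinate differences = (-35)·135 − (-140)·30 = -525.
∂h/∂x = [(-0.01)·135 − (-0.06)·30] / -525 = -0.0008571
∂h/∂y = [(-35)·(-0.06) − (-140)·(-0.01)] / -525 = -0.001333
Flow direction (−∇h) has components (+0.0008571 E, +0.001333 N).
Azimuth = atan2(E, N) = atan2(+0.0008571, +0.001333) = 32.7° ≈ 033°.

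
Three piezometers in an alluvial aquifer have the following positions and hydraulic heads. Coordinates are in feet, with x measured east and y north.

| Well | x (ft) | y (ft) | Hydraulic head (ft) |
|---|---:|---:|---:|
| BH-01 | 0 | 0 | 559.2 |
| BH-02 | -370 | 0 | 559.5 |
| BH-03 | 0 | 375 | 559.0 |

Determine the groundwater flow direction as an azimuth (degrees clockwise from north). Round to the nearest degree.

∂h/∂x = (559.5 − 559.2) / (-370 − 0) = -0.0008108
∂h/∂y = (559.0 − 559.2) / (375 − 0) = -0.0005333
Flow direction (−∇h) has components (+0.0008108 E, +0.0005333 N).
Azimuth = atan2(E, N) = atan2(+0.0008108, +0.0005333) = 56.7° ≈ 057°.

057°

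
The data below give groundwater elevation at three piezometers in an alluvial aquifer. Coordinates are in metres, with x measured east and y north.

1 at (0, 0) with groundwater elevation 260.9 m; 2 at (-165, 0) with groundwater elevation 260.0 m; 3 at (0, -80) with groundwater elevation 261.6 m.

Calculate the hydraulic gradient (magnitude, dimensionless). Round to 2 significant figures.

0.010

∂h/∂x = (260.0 − 260.9) / (-165 − 0) = +0.005455
∂h/∂y = (261.6 − 260.9) / (-80 − 0) = -0.008750
|∇h| = √(0.005455² + -0.008750²) = 0.01031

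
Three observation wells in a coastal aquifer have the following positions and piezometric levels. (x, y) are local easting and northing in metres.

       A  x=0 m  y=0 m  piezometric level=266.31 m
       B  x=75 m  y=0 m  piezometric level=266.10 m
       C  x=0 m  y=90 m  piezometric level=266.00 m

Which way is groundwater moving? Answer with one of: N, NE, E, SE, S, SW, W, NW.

NE

∂h/∂x = (266.10 − 266.31) / (75 − 0) = -0.002800
∂h/∂y = (266.00 − 266.31) / (90 − 0) = -0.003444
Flow = −∇h = (+0.002800 east, +0.003444 north), which points northeast.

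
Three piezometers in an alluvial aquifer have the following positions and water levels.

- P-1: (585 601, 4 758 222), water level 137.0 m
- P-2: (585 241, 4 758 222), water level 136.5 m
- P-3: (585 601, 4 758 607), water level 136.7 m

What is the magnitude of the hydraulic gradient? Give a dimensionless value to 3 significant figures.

0.00159

∂h/∂x = (136.5 − 137.0) / (585241 − 585601) = +0.001389
∂h/∂y = (136.7 − 137.0) / (4758607 − 4758222) = -0.0007792
|∇h| = √(0.001389² + -0.0007792²) = 0.001593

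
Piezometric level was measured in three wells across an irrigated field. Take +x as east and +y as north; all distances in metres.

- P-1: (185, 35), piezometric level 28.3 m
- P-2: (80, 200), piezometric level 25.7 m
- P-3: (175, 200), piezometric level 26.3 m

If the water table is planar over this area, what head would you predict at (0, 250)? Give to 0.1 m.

With h = a·x + b·y + c and P-1 as origin, the differences give:
  (-105)·a + 165·b = -2.6
  (-10)·a + 165·b = -2.0
Eliminate b (×165 and ×165, subtract): -15675·a = -99.00 → a = ∂h/∂x = +0.006316
Back-substitute: b = ∂h/∂y = -0.01174.
h(0, 250) = 28.3 + (+0.006316)·(-185) + (-0.01174)·(215) = 28.3 -1.168 -2.524 = 24.608 m.

24.6 m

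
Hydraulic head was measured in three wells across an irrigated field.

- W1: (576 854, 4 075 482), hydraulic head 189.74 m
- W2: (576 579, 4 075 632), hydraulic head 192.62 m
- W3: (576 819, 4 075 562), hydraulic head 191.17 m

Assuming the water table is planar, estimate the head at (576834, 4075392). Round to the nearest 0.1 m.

With h = a·x + b·y + c and W1 as origin, the differences give:
  (-275)·a + 150·b = +2.88
  (-35)·a + 80·b = +1.43
Eliminate b (×80 and ×150, subtract): -16750·a = 15.900 → a = ∂h/∂x = -0.0009493
Back-substitute: b = ∂h/∂y = +0.01746.
h(576834, 4075392) = 189.74 + (-0.0009493)·(-20) + (+0.01746)·(-90) = 189.74 +0.019 -1.571 = 188.188 m.

188.2 m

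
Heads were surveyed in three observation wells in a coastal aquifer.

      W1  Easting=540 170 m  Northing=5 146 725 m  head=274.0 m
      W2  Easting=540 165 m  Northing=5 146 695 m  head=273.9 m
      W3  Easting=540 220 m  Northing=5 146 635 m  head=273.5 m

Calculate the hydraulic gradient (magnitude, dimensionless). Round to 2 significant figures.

Differences from W1: to W2 (Δx, Δy, Δh) = (-5, -30, -0.1); to W3 = (50, -90, -0.5).
Determinant of the coordinate differences = (-5)·(-90) − 50·(-30) = 1950.
∂h/∂x = [(-0.1)·(-90) − (-0.5)·(-30)] / 1950 = -0.003077
∂h/∂y = [(-5)·(-0.5) − 50·(-0.1)] / 1950 = +0.003846
|∇h| = √(-0.003077² + 0.003846²) = 0.004925

0.0049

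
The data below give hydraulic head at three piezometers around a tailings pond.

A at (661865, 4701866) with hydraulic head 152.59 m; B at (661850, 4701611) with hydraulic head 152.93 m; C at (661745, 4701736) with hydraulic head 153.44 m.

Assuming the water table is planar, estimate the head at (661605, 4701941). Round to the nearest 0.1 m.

154.1 m

With h = a·x + b·y + c and A as origin, the differences give:
  (-15)·a + (-255)·b = +0.34
  (-120)·a + (-130)·b = +0.85
Eliminate b (×(-130) and ×(-255), subtract): -28650·a = 172.550 → a = ∂h/∂x = -0.006023
Back-substitute: b = ∂h/∂y = -0.0009791.
h(661605, 4701941) = 152.59 + (-0.006023)·(-260) + (-0.0009791)·(75) = 152.59 +1.566 -0.073 = 154.082 m.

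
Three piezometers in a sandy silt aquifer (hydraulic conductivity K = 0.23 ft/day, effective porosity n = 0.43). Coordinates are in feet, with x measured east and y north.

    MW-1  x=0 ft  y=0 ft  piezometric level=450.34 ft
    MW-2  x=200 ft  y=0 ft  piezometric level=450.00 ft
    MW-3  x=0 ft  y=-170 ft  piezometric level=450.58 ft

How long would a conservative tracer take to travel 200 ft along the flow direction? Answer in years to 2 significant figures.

∂h/∂x = (450.00 − 450.34) / (200 − 0) = -0.001700
∂h/∂y = (450.58 − 450.34) / (-170 − 0) = -0.001412
|∇h| = √(-0.001700² + -0.001412²) = 0.00221
Seepage velocity v = K·i/n = 0.23 × 0.00221 / 0.43 = 0.001182 ft/day.
t = 200 / 0.001182 = 1.692e+05 days = 463 years.

460 years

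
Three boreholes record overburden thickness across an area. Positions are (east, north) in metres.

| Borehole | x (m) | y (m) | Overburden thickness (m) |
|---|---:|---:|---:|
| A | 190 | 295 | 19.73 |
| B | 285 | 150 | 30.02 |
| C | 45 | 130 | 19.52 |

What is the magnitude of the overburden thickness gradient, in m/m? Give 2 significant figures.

0.062 m/m

Taking A as reference: B−A = (95, -145, +10.29); C−A = (-145, -165, -0.21).
Determinant of the coordinate differences = 95·(-165) − (-145)·(-145) = -36700.
∂d/∂x = [(+10.29)·(-165) − (-0.21)·(-145)] / -36700 = +0.04709
∂d/∂y = [95·(-0.21) − (-145)·(+10.29)] / -36700 = -0.04011
|∇f| = √(0.04709² + -0.04011²) = 0.06186 m/m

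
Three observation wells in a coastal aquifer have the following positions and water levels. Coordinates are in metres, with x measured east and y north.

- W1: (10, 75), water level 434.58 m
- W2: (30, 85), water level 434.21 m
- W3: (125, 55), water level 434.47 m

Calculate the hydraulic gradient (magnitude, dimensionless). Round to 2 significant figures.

0.027

Three-point gradient (reference W1): Δ to W2 = (20, 10, -0.37), Δ to W3 = (115, -20, -0.11).
∂h/∂x = -0.005484, ∂h/∂y = -0.02603 (det = -1550).
|∇h| = √(-0.005484² + -0.02603²) = 0.0266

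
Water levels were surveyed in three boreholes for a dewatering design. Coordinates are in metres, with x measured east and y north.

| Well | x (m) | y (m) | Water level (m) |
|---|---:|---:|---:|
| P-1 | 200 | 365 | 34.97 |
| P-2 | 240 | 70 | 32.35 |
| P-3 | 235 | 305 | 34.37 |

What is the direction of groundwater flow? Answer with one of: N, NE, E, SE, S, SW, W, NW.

S

With h = a·x + b·y + c and P-1 as origin, the differences give:
  40·a + (-295)·b = -2.62
  35·a + (-60)·b = -0.60
Eliminate b (×(-60) and ×(-295), subtract): 7925·a = -19.800 → a = ∂h/∂x = -0.002498
Back-substitute: b = ∂h/∂y = +0.008543.
Flow = −∇h = (+0.002498 east, -0.008543 north), which points south.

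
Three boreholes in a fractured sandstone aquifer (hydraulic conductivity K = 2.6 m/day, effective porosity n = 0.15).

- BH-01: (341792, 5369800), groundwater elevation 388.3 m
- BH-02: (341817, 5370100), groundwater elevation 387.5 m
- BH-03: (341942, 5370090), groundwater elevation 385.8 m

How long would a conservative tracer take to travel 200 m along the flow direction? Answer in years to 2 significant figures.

Differences from BH-01: to BH-02 (Δx, Δy, Δh) = (25, 300, -0.8); to BH-03 = (150, 290, -2.5).
Solve a·Δx + b·Δy = Δh: det = 25·290 − 150·300 = -37750.
∂h/∂x = [(-0.8)·290 − (-2.5)·300] / -37750 = -0.01372
∂h/∂y = [25·(-2.5) − 150·(-0.8)] / -37750 = -0.001523
|∇h| = √(-0.01372² + -0.001523²) = 0.0138
Seepage velocity v = K·i/n = 2.6 × 0.0138 / 0.15 = 0.2392 m/day.
t = 200 / 0.2392 = 836.1 days = 2.29 years.

2.3 years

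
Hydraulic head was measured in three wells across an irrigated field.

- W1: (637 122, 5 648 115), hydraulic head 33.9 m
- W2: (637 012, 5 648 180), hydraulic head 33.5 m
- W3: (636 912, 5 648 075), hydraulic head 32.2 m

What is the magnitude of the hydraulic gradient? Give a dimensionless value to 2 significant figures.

0.0090

Differences from W1: to W2 (Δx, Δy, Δh) = (-110, 65, -0.4); to W3 = (-210, -40, -1.7).
Solve a·Δx + b·Δy = Δh: det = (-110)·(-40) − (-210)·65 = 18050.
∂h/∂x = [(-0.4)·(-40) − (-1.7)·65] / 18050 = +0.007008
∂h/∂y = [(-110)·(-1.7) − (-210)·(-0.4)] / 18050 = +0.005706
|∇h| = √(0.007008² + 0.005706²) = 0.009037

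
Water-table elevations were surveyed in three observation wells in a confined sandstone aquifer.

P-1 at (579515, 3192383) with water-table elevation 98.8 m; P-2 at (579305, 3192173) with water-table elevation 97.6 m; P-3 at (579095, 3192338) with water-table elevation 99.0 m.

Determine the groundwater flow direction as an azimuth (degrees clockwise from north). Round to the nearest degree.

170°

Differences from P-1: to P-2 (Δx, Δy, Δh) = (-210, -210, -1.2); to P-3 = (-420, -45, +0.2).
Solve a·Δx + b·Δy = Δh: det = (-210)·(-45) − (-420)·(-210) = -78750.
∂h/∂x = [(-1.2)·(-45) − (+0.2)·(-210)] / -78750 = -0.001219
∂h/∂y = [(-210)·(+0.2) − (-420)·(-1.2)] / -78750 = +0.006933
Flow direction (−∇h) has components (+0.001219 E, -0.006933 N).
Azimuth = atan2(E, N) = atan2(+0.001219, -0.006933) = 170.0° ≈ 170°.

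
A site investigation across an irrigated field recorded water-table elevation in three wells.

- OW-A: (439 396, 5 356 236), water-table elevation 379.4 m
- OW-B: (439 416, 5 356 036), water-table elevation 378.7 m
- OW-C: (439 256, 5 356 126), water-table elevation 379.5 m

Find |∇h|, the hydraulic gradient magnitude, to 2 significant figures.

With h = a·x + b·y + c and OW-A as origin, the differences give:
  20·a + (-200)·b = -0.7
  (-140)·a + (-110)·b = +0.1
Eliminate b (×(-110) and ×(-200), subtract): -30200·a = 97.00 → a = ∂h/∂x = -0.003212
Back-substitute: b = ∂h/∂y = +0.003179.
|∇h| = √(-0.003212² + 0.003179²) = 0.004519

0.0045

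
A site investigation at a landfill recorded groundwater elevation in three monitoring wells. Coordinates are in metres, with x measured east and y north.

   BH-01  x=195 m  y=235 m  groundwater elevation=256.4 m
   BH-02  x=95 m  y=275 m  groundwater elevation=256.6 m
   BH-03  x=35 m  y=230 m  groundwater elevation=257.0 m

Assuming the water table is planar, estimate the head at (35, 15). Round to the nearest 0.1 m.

257.9 m

Differences from BH-01: to BH-02 (Δx, Δy, Δh) = (-100, 40, +0.2); to BH-03 = (-160, -5, +0.6).
Solve a·Δx + b·Δy = Δh: det = (-100)·(-5) − (-160)·40 = 6900.
∂h/∂x = [(+0.2)·(-5) − (+0.6)·40] / 6900 = -0.003623
∂h/∂y = [(-100)·(+0.6) − (-160)·(+0.2)] / 6900 = -0.004058
h(35, 15) = 256.4 + (-0.003623)·(-160) + (-0.004058)·(-220) = 256.4 +0.580 +0.893 = 257.872 m.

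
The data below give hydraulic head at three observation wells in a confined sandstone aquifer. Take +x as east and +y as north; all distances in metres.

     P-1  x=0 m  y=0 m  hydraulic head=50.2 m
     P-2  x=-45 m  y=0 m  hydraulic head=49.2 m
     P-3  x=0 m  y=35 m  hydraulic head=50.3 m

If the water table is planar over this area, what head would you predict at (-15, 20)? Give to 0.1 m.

49.9 m

∂h/∂x = (49.2 − 50.2) / (-45 − 0) = +0.02222
∂h/∂y = (50.3 − 50.2) / (35 − 0) = +0.002857
h(-15, 20) = 50.2 + (+0.02222)·(-15) + (+0.002857)·(20) = 50.2 -0.333 +0.057 = 49.924 m.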